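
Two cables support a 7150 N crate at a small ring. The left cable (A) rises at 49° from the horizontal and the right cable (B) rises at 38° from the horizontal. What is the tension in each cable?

T_A = 5642 N, T_B = 4697 N

ΣF_x = 0: −T_A·cos49° + T_B·cos38° = 0 → T_B = 0.832551·T_A.
ΣF_y = 0: T_A·sin49° + T_B·sin38° = 7150.
Substitute: T_A·(0.75471 + 0.832551·0.615661) = 7150 → T_A = 5642.01 ≈ 5642 N.
Then T_B = 0.832551 × 5642.01 = 4697 N.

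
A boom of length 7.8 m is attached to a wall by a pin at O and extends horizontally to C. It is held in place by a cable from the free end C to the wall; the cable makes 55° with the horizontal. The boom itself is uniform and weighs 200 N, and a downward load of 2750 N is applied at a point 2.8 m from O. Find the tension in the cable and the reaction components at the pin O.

T = 1327 N, O_x = 761.3 N, O_y = 1863 N

ΣM about O: T·sin55°·7.8 − 200·3.9 − 2750·2.8 = 0 → T = 8480/(7.8·0.819152) = 1327.2 ≈ 1327 N.
ΣF_x = 0: O_x − T·cos55° = 0 → O_x = 1327.2 × 0.573576 = 761.3 N.
ΣF_y = 0: O_y + T·sin55° − 200 − 2750 = 0 → O_y = 2950 − 1327.2 × 0.819152 = 1863 N.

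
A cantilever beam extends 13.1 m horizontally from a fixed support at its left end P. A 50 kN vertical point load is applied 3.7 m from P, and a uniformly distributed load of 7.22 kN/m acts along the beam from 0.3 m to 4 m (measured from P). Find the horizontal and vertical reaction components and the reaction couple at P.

Resultant of the distributed load: 7.22 × 3.7 = 26.714 kN at 2.15 m from P.
ΣF_x = 0: P_x = 0.
ΣF_y = 0: P_y − 50 − 7.22·3.7 = 0 → P_y = 76.71 kN.
ΣM about P: M_P − 50·3.7 − (7.22·3.7)·2.15 = 0 → M_P = 242.4 kN·m.

P_x = 0, P_y = 76.71 kN, M_P = 242.4 kN·m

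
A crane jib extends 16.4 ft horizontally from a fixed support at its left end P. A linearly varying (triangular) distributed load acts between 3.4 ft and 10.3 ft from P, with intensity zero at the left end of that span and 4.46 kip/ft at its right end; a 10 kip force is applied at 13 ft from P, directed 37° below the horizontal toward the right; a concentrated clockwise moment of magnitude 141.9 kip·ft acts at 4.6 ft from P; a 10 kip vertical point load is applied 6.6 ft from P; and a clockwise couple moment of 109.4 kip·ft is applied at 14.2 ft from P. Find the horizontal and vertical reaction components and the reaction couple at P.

P_x = -7.986 kip, P_y = 31.41 kip, M_P = 518.6 kip·ft

Resultant of the triangular load: ½ × 4.46 × 6.9 = 15.387 kip, acting at 8 ft from P (one-third of the span from the peak).
ΣF_x = 0: P_x + 10·cos37° = 0 → P_x = -7.986 kip.
ΣF_y = 0: P_y − ½·4.46·6.9 − 10·sin37° − 10 = 0 → P_y = 31.41 kip.
ΣM about P: M_P − (½·4.46·6.9)·8 − 10·sin37°·13 − 141.9 − 10·6.6 − 109.4 = 0 → M_P = 518.6 kip·ft.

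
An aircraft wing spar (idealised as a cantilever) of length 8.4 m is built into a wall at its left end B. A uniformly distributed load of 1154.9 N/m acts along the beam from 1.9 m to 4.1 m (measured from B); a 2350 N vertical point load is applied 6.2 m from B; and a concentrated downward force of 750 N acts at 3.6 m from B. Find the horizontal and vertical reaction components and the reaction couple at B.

Resultant of the distributed load: 1154.9 × 2.2 = 2540.78 N at 3 m from B.
ΣF_x = 0: B_x = 0.
ΣF_y = 0: B_y − 1154.9·2.2 − 2350 − 750 = 0 → B_y = 5641 N.
ΣM about B: M_B − (1154.9·2.2)·3 − 2350·6.2 − 750·3.6 = 0 → M_B = 24890 N·m.

B_x = 0, B_y = 5641 N, M_B = 24890 N·m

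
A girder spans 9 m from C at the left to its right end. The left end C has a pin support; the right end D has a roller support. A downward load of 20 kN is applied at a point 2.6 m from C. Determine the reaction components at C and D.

Moments about C: D_y·9 − 20·2.6 = 0 → D_y = 52/9 = 5.77778 ≈ 5.778 kN.
ΣF_y = 0: C_y + 5.77778 − 20 = 0 → C_y = 14.22 kN.
ΣF_x = 0: no horizontal applied forces, so C_x = 0.

C_x = 0, C_y = 14.22 kN, D_y = 5.778 kN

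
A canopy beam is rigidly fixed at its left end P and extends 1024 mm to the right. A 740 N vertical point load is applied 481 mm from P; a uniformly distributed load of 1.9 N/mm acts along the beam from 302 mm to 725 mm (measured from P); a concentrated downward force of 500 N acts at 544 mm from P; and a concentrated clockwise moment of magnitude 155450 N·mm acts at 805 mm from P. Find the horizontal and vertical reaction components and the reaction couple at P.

Resultant of the distributed load: 1.9 × 423 = 803.7 N at 513.5 mm from P.
ΣF_x = 0: P_x = 0.
ΣF_y = 0: P_y − 740 − 1.9·423 − 500 = 0 → P_y = 2044 N.
ΣM about P: M_P − 740·481 − (1.9·423)·513.5 − 500·544 − 155450 = 0 → M_P = 1196000 N·mm.

P_x = 0, P_y = 2044 N, M_P = 1196000 N·mm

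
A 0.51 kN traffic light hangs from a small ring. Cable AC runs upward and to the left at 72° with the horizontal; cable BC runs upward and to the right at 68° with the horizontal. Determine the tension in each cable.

ΣF_x = 0: −T_AC·cos72° + T_BC·cos68° = 0 → T_BC = 0.824911·T_AC.
ΣF_y = 0: T_AC·sin72° + T_BC·sin68° = 0.51.
Substitute: T_AC·(0.951057 + 0.824911·0.927184) = 0.51 → T_AC = 0.29722 ≈ 0.2972 kN.
Then T_BC = 0.824911 × 0.29722 = 0.2452 kN.

T_AC = 0.2972 kN, T_BC = 0.2452 kN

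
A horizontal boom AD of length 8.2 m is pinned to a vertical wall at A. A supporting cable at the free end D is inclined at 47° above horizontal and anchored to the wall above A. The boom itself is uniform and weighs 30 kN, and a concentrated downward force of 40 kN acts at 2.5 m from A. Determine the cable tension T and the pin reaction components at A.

T = 37.18 kN, A_x = 25.36 kN, A_y = 42.80 kN

ΣM about A: T·sin47°·8.2 − 30·4.1 − 40·2.5 = 0 → T = 223/(8.2·0.731354) = 37.1846 ≈ 37.18 kN.
ΣF_x = 0: A_x − T·cos47° = 0 → A_x = 37.1846 × 0.681998 = 25.36 kN.
ΣF_y = 0: A_y + T·sin47° − 30 − 40 = 0 → A_y = 70 − 37.1846 × 0.731354 = 42.80 kN.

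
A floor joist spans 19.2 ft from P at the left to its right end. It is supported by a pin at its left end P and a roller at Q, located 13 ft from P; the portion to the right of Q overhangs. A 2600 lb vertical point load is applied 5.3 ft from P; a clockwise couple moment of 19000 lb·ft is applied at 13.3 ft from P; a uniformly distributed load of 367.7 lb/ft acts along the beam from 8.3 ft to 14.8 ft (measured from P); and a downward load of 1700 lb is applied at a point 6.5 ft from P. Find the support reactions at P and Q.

Resultant of the distributed load: 367.7 × 6.5 = 2390.05 lb at 11.55 ft from P.
Moments about P: Q_y·13 − 2600·5.3 − 19000 − (367.7·6.5)·11.55 − 1700·6.5 = 0 → Q_y = 71435.0775/13 = 5495.01 ≈ 5495 lb.
ΣF_y = 0: P_y + 5495.01 − 2600 − 367.7·6.5 − 1700 = 0 → P_y = 1195 lb.
ΣF_x = 0: no horizontal applied forces, so P_x = 0.

P_x = 0, P_y = 1195 lb, Q_y = 5495 lb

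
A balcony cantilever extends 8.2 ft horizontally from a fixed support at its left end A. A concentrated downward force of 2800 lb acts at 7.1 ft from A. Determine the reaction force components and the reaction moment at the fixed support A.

ΣF_x = 0: A_x = 0.
ΣF_y = 0: A_y − 2800 = 0 → A_y = 2800 lb.
ΣM about A: M_A − 2800·7.1 = 0 → M_A = 19880 lb·ft.

A_x = 0, A_y = 2800 lb, M_A = 19880 lb·ft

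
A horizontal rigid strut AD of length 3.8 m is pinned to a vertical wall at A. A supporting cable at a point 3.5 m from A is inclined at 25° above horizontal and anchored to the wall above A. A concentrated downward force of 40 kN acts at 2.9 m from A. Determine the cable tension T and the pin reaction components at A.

ΣM about A: T·sin25°·3.5 − 40·2.9 = 0 → T = 116/(3.5·0.422618) = 78.4227 ≈ 78.42 kN.
ΣF_x = 0: A_x − T·cos25° = 0 → A_x = 78.4227 × 0.906308 = 71.08 kN.
ΣF_y = 0: A_y + T·sin25° − 40 = 0 → A_y = 40 − 78.4227 × 0.422618 = 6.857 kN.

T = 78.42 kN, A_x = 71.08 kN, A_y = 6.857 kN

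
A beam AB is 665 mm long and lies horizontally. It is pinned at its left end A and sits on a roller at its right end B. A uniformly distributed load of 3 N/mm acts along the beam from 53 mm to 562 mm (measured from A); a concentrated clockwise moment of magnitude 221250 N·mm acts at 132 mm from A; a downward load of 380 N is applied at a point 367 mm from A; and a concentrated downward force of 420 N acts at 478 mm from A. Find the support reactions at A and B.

A_x = 0, A_y = 776.6 N, B_y = 1550 N

Resultant of the distributed load: 3 × 509 = 1527 N at 307.5 mm from A.
Taking moments about A: B_y·665 − (3·509)·307.5 − 221250 − 380·367 − 420·478 = 0 → B_y = 1031022.5/665 = 1550.41 ≈ 1550 N.
ΣF_y = 0: A_y + 1550.41 − 3·509 − 380 − 420 = 0 → A_y = 776.6 N.
ΣF_x = 0: no horizontal applied forces, so A_x = 0.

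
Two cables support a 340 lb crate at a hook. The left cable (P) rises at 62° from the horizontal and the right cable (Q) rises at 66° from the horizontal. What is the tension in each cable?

ΣF_x = 0: −T_P·cos62° + T_Q·cos66° = 0 → T_Q = 1.15424·T_P.
ΣF_y = 0: T_P·sin62° + T_Q·sin66° = 340.
Substitute: T_P·(0.882948 + 1.15424·0.913545) = 340 → T_P = 175.493 ≈ 175.5 lb.
Then T_Q = 1.15424 × 175.493 = 202.6 lb.

T_P = 175.5 lb, T_Q = 202.6 lb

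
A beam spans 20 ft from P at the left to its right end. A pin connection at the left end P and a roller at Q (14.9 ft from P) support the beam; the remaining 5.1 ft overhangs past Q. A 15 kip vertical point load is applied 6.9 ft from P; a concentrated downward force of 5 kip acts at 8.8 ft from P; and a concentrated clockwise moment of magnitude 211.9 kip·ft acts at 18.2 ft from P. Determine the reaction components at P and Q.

P_x = 0, P_y = -4.121 kip, Q_y = 24.12 kip

ΣM about P: Q_y·14.9 − 15·6.9 − 5·8.8 − 211.9 = 0 → Q_y = 359.4/14.9 = 24.1208 ≈ 24.12 kip.
ΣF_y = 0: P_y + 24.1208 − 15 − 5 = 0 → P_y = -4.121 kip.
ΣF_x = 0: no horizontal applied forces, so P_x = 0.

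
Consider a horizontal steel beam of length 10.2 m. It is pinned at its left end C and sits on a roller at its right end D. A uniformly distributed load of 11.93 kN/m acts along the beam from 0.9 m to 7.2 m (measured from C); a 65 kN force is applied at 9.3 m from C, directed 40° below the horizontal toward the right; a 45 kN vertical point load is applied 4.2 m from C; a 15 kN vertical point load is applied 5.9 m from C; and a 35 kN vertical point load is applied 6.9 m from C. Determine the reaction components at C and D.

Resultant of the distributed load: 11.93 × 6.3 = 75.159 kN at 4.05 m from C.
Taking moments about C: D_y·10.2 − (11.93·6.3)·4.05 − 65·sin40°·9.3 − 45·4.2 − 15·5.9 − 35·6.9 = 0 → D_y = 1211.96/10.2 = 118.82 ≈ 118.8 kN.
ΣF_y = 0: C_y + 118.82 − 11.93·6.3 − 65·sin40° − 45 − 15 − 35 = 0 → C_y = 93.12 kN.
ΣF_x = 0: C_x + 65·cos40° = 0 → C_x = -49.79 kN.

C_x = -49.79 kN, C_y = 93.12 kN, D_y = 118.8 kN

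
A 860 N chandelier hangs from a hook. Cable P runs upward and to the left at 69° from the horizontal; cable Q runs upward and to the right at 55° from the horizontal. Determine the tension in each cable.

ΣF_x = 0: −T_P·cos69° + T_Q·cos55° = 0 → T_Q = 0.624795·T_P.
ΣF_y = 0: T_P·sin69° + T_Q·sin55° = 860.
Substitute: T_P·(0.93358 + 0.624795·0.819152) = 860 → T_P = 594.998 ≈ 595.0 N.
Then T_Q = 0.624795 × 594.998 = 371.8 N.

T_P = 595.0 N, T_Q = 371.8 N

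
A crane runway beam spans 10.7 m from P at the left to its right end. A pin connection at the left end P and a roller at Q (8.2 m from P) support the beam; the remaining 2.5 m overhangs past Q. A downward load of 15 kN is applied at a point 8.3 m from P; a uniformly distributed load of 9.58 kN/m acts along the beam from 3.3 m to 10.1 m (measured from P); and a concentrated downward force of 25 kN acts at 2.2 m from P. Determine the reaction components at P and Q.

Resultant of the distributed load: 9.58 × 6.8 = 65.144 kN at 6.7 m from P.
ΣM about P: Q_y·8.2 − 15·8.3 − (9.58·6.8)·6.7 − 25·2.2 = 0 → Q_y = 615.9648/8.2 = 75.1177 ≈ 75.12 kN.
ΣF_y = 0: P_y + 75.1177 − 15 − 9.58·6.8 − 25 = 0 → P_y = 30.03 kN.
ΣF_x = 0: no horizontal applied forces, so P_x = 0.

P_x = 0, P_y = 30.03 kN, Q_y = 75.12 kN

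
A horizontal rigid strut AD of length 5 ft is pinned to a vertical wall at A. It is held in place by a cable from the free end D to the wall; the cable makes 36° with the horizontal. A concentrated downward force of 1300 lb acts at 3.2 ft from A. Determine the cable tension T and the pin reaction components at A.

T = 1415 lb, A_x = 1145 lb, A_y = 468.0 lb

ΣM about A: T·sin36°·5 − 1300·3.2 = 0 → T = 4160/(5·0.587785) = 1415.48 ≈ 1415 lb.
ΣF_x = 0: A_x − T·cos36° = 0 → A_x = 1415.48 × 0.809017 = 1145 lb.
ΣF_y = 0: A_y + T·sin36° − 1300 = 0 → A_y = 1300 − 1415.48 × 0.587785 = 468.0 lb.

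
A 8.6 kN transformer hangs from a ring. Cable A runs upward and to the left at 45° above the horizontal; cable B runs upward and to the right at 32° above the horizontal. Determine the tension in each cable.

ΣF_x = 0: −T_A·cos45° + T_B·cos32° = 0 → T_B = 0.833805·T_A.
ΣF_y = 0: T_A·sin45° + T_B·sin32° = 8.6.
Substitute: T_A·(0.707107 + 0.833805·0.529919) = 8.6 → T_A = 7.48506 ≈ 7.485 kN.
Then T_B = 0.833805 × 7.48506 = 6.241 kN.

T_A = 7.485 kN, T_B = 6.241 kN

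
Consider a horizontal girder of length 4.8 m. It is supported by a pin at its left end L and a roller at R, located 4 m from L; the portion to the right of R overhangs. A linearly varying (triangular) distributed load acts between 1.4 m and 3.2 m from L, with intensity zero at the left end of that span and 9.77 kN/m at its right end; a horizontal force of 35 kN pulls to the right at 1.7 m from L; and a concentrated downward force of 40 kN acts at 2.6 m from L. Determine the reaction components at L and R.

L_x = -35.00 kN, L_y = 17.08 kN, R_y = 31.72 kN

Resultant of the triangular load: ½ × 9.77 × 1.8 = 8.793 kN, acting at 2.6 m from L (one-third of the span from the peak).
ΣM about L: R_y·4 − (½·9.77·1.8)·2.6 − 40·2.6 = 0 → R_y = 126.8618/4 = 31.7155 ≈ 31.72 kN.
ΣF_y = 0: L_y + 31.7155 − ½·9.77·1.8 − 40 = 0 → L_y = 17.08 kN.
ΣF_x = 0: L_x + 35 = 0 → L_x = -35.00 kN.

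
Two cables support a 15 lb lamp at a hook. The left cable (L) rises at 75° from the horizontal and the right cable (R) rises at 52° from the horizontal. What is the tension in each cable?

ΣF_x = 0: −T_L·cos75° + T_R·cos52° = 0 → T_R = 0.420392·T_L.
ΣF_y = 0: T_L·sin75° + T_R·sin52° = 15.
Substitute: T_L·(0.965926 + 0.420392·0.788011) = 15 → T_L = 11.5634 ≈ 11.56 lb.
Then T_R = 0.420392 × 11.5634 = 4.861 lb.

T_L = 11.56 lb, T_R = 4.861 lb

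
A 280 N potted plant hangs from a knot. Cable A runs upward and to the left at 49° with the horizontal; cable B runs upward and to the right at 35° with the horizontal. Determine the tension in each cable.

ΣF_x = 0: −T_A·cos49° + T_B·cos35° = 0 → T_B = 0.8009·T_A.
ΣF_y = 0: T_A·sin49° + T_B·sin35° = 280.
Substitute: T_A·(0.75471 + 0.8009·0.573576) = 280 → T_A = 230.626 ≈ 230.6 N.
Then T_B = 0.8009 × 230.626 = 184.7 N.

T_A = 230.6 N, T_B = 184.7 N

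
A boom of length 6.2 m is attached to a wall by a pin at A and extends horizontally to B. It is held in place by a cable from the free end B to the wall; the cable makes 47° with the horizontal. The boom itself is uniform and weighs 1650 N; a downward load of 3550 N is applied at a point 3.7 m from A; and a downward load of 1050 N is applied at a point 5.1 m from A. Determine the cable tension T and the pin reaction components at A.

T = 5206 N, A_x = 3550 N, A_y = 2443 N

ΣM about A: T·sin47°·6.2 − 1650·3.1 − 3550·3.7 − 1050·5.1 = 0 → T = 23605/(6.2·0.731354) = 5205.77 ≈ 5206 N.
ΣF_x = 0: A_x − T·cos47° = 0 → A_x = 5205.77 × 0.681998 = 3550 N.
ΣF_y = 0: A_y + T·sin47° − 1650 − 3550 − 1050 = 0 → A_y = 6250 − 5205.77 × 0.731354 = 2443 N.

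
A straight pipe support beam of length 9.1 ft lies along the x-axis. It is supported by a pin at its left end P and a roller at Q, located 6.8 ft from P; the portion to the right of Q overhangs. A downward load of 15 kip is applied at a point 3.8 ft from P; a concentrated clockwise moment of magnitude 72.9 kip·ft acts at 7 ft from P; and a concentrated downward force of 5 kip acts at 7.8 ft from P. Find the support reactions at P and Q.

Taking moments about P: Q_y·6.8 − 15·3.8 − 72.9 − 5·7.8 = 0 → Q_y = 168.9/6.8 = 24.8382 ≈ 24.84 kip.
ΣF_y = 0: P_y + 24.8382 − 15 − 5 = 0 → P_y = -4.838 kip.
ΣF_x = 0: no horizontal applied forces, so P_x = 0.

P_x = 0, P_y = -4.838 kip, Q_y = 24.84 kip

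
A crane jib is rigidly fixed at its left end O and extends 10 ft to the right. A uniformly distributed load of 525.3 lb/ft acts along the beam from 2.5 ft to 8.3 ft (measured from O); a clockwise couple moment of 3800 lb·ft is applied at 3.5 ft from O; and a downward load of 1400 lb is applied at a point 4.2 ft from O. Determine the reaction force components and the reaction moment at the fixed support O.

Resultant of the distributed load: 525.3 × 5.8 = 3046.74 lb at 5.4 ft from O.
ΣF_x = 0: O_x = 0.
ΣF_y = 0: O_y − 525.3·5.8 − 1400 = 0 → O_y = 4447 lb.
ΣM about O: M_O − (525.3·5.8)·5.4 − 3800 − 1400·4.2 = 0 → M_O = 26130 lb·ft.

O_x = 0, O_y = 4447 lb, M_O = 26130 lb·ft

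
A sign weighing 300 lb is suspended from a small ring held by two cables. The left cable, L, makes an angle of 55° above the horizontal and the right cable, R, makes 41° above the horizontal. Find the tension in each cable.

T_L = 227.7 lb, T_R = 173.0 lb

ΣF_x = 0: −T_L·cos55° + T_R·cos41° = 0 → T_R = 0.759996·T_L.
ΣF_y = 0: T_L·sin55° + T_R·sin41° = 300.
Substitute: T_L·(0.819152 + 0.759996·0.656059) = 300 → T_L = 227.66 ≈ 227.7 lb.
Then T_R = 0.759996 × 227.66 = 173.0 lb.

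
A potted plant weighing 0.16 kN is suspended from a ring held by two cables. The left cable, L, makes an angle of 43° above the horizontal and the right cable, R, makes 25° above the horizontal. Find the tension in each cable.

T_L = 0.1564 kN, T_R = 0.1262 kN

ΣF_x = 0: −T_L·cos43° + T_R·cos25° = 0 → T_R = 0.80696·T_L.
ΣF_y = 0: T_L·sin43° + T_R·sin25° = 0.16.
Substitute: T_L·(0.681998 + 0.80696·0.422618) = 0.16 → T_L = 0.156398 ≈ 0.1564 kN.
Then T_R = 0.80696 × 0.156398 = 0.1262 kN.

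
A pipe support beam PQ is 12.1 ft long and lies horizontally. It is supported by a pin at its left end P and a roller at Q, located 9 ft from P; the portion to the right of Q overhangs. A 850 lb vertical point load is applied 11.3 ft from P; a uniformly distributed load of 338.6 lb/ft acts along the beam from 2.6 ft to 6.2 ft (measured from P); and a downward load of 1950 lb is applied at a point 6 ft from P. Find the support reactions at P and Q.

Resultant of the distributed load: 338.6 × 3.6 = 1218.96 lb at 4.4 ft from P.
ΣM about P: Q_y·9 − 850·11.3 − (338.6·3.6)·4.4 − 1950·6 = 0 → Q_y = 26668.424/9 = 2963.16 ≈ 2963 lb.
ΣF_y = 0: P_y + 2963.16 − 850 − 338.6·3.6 − 1950 = 0 → P_y = 1056 lb.
ΣF_x = 0: no horizontal applied forces, so P_x = 0.

P_x = 0, P_y = 1056 lb, Q_y = 2963 lb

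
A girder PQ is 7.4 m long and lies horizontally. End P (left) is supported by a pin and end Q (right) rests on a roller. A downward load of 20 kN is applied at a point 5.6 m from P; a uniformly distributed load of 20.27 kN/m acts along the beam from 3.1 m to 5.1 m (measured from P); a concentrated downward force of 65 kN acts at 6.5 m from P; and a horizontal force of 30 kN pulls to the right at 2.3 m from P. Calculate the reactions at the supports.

Resultant of the distributed load: 20.27 × 2 = 40.54 kN at 4.1 m from P.
Taking moments about P: Q_y·7.4 − 20·5.6 − (20.27·2)·4.1 − 65·6.5 = 0 → Q_y = 700.714/7.4 = 94.6911 ≈ 94.69 kN.
ΣF_y = 0: P_y + 94.6911 − 20 − 20.27·2 − 65 = 0 → P_y = 30.85 kN.
ΣF_x = 0: P_x + 30 = 0 → P_x = -30.00 kN.

P_x = -30.00 kN, P_y = 30.85 kN, Q_y = 94.69 kN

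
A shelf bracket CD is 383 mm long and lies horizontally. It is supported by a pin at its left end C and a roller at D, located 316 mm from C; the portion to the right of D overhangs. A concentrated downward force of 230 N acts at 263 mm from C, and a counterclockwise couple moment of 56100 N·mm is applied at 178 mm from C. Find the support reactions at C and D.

Taking moments about C: D_y·316 − 230·263 + 56100 = 0 → D_y = 4390/316 = 13.8924 ≈ 13.89 N.
ΣF_y = 0: C_y + 13.8924 − 230 = 0 → C_y = 216.1 N.
ΣF_x = 0: no horizontal applied forces, so C_x = 0.

C_x = 0, C_y = 216.1 N, D_y = 13.89 N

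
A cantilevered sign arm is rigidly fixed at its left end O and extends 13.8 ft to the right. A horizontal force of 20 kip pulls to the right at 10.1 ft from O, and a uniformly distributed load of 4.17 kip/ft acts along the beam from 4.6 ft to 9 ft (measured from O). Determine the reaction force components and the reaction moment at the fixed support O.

O_x = -20.00 kip, O_y = 18.35 kip, M_O = 124.8 kip·ft

Resultant of the distributed load: 4.17 × 4.4 = 18.348 kip at 6.8 ft from O.
ΣF_x = 0: O_x + 20 = 0 → O_x = -20.00 kip.
ΣF_y = 0: O_y − 4.17·4.4 = 0 → O_y = 18.35 kip.
ΣM about O: M_O − (4.17·4.4)·6.8 = 0 → M_O = 124.8 kip·ft.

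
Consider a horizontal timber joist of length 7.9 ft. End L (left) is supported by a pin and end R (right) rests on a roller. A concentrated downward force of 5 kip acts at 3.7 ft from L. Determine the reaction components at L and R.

L_x = 0, L_y = 2.658 kip, R_y = 2.342 kip

ΣM about L: R_y·7.9 − 5·3.7 = 0 → R_y = 18.5/7.9 = 2.34177 ≈ 2.342 kip.
ΣF_y = 0: L_y + 2.34177 − 5 = 0 → L_y = 2.658 kip.
ΣF_x = 0: no horizontal applied forces, so L_x = 0.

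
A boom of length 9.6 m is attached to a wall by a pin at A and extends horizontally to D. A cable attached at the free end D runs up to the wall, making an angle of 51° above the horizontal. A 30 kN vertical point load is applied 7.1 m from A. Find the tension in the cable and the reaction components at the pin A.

ΣM about A: T·sin51°·9.6 − 30·7.1 = 0 → T = 213/(9.6·0.777146) = 28.55 kN.
ΣF_x = 0: A_x − T·cos51° = 0 → A_x = 28.55 × 0.62932 = 17.97 kN.
ΣF_y = 0: A_y + T·sin51° − 30 = 0 → A_y = 30 − 28.55 × 0.777146 = 7.812 kN.

T = 28.55 kN, A_x = 17.97 kN, A_y = 7.812 kN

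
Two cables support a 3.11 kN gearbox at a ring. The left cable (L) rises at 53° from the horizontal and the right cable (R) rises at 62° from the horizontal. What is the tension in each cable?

ΣF_x = 0: −T_L·cos53° + T_R·cos62° = 0 → T_R = 1.2819·T_L.
ΣF_y = 0: T_L·sin53° + T_R·sin62° = 3.11.
Substitute: T_L·(0.798636 + 1.2819·0.882948) = 3.11 → T_L = 1.61099 ≈ 1.611 kN.
Then T_R = 1.2819 × 1.61099 = 2.065 kN.

T_L = 1.611 kN, T_R = 2.065 kN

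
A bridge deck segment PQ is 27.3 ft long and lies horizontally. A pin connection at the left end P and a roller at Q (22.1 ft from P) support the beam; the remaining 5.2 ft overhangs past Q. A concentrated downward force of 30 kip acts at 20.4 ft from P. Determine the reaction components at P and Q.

P_x = 0, P_y = 2.308 kip, Q_y = 27.69 kip

Taking moments about P: Q_y·22.1 − 30·20.4 = 0 → Q_y = 612/22.1 = 27.6923 ≈ 27.69 kip.
ΣF_y = 0: P_y + 27.6923 − 30 = 0 → P_y = 2.308 kip.
ΣF_x = 0: no horizontal applied forces, so P_x = 0.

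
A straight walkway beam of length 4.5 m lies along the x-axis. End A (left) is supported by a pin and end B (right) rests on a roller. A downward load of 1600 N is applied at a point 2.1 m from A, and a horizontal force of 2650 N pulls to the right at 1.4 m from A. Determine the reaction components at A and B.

ΣM about A: B_y·4.5 − 1600·2.1 = 0 → B_y = 3360/4.5 = 746.667 ≈ 746.7 N.
ΣF_y = 0: A_y + 746.667 − 1600 = 0 → A_y = 853.3 N.
ΣF_x = 0: A_x + 2650 = 0 → A_x = -2650 N.

A_x = -2650 N, A_y = 853.3 N, B_y = 746.7 N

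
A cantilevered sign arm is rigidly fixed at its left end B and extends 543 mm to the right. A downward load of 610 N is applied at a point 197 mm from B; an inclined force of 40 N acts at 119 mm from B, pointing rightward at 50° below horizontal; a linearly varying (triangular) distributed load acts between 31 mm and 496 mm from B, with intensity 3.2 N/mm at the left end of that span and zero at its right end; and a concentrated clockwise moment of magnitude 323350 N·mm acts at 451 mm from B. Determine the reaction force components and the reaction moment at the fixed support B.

Resultant of the triangular load: ½ × 3.2 × 465 = 744 N, acting at 186 mm from B (one-third of the span from the peak).
ΣF_x = 0: B_x + 40·cos50° = 0 → B_x = -25.71 N.
ΣF_y = 0: B_y − 610 − 40·sin50° − ½·3.2·465 = 0 → B_y = 1385 N.
ΣM about B: M_B − 610·197 − 40·sin50°·119 − (½·3.2·465)·186 − 323350 = 0 → M_B = 585600 N·mm.

B_x = -25.71 N, B_y = 1385 N, M_B = 585600 N·mm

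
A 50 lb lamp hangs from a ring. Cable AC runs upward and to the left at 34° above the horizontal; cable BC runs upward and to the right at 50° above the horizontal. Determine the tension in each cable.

T_AC = 32.32 lb, T_BC = 41.68 lb

ΣF_x = 0: −T_AC·cos34° + T_BC·cos50° = 0 → T_BC = 1.28975·T_AC.
ΣF_y = 0: T_AC·sin34° + T_BC·sin50° = 50.
Substitute: T_AC·(0.559193 + 1.28975·0.766044) = 50 → T_AC = 32.3165 ≈ 32.32 lb.
Then T_BC = 1.28975 × 32.3165 = 41.68 lb.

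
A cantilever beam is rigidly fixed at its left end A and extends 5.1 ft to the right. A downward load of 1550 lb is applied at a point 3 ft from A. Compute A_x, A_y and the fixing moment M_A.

A_x = 0, A_y = 1550 lb, M_A = 4650 lb·ft

ΣF_x = 0: A_x = 0.
ΣF_y = 0: A_y − 1550 = 0 → A_y = 1550 lb.
ΣM about A: M_A − 1550·3 = 0 → M_A = 4650 lb·ft.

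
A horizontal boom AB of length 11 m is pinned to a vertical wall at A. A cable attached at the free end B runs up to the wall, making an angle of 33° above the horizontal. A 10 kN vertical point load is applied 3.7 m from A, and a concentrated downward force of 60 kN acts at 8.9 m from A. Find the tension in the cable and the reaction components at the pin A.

ΣM about A: T·sin33°·11 − 10·3.7 − 60·8.9 = 0 → T = 571/(11·0.544639) = 95.3092 ≈ 95.31 kN.
ΣF_x = 0: A_x − T·cos33° = 0 → A_x = 95.3092 × 0.838671 = 79.93 kN.
ΣF_y = 0: A_y + T·sin33° − 10 − 60 = 0 → A_y = 70 − 95.3092 × 0.544639 = 18.09 kN.

T = 95.31 kN, A_x = 79.93 kN, A_y = 18.09 kN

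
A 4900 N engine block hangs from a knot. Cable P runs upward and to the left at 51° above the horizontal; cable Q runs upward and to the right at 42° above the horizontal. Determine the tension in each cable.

T_P = 3646 N, T_Q = 3088 N

ΣF_x = 0: −T_P·cos51° + T_Q·cos42° = 0 → T_Q = 0.846834·T_P.
ΣF_y = 0: T_P·sin51° + T_Q·sin42° = 4900.
Substitute: T_P·(0.777146 + 0.846834·0.669131) = 4900 → T_P = 3646.41 ≈ 3646 N.
Then T_Q = 0.846834 × 3646.41 = 3088 N.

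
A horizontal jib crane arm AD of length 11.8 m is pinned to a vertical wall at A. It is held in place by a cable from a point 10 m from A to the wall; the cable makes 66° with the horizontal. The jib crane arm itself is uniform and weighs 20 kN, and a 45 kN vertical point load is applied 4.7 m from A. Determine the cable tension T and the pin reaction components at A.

T = 36.07 kN, A_x = 14.67 kN, A_y = 32.05 kN

ΣM about A: T·sin66°·10 − 20·5.9 − 45·4.7 = 0 → T = 329.5/(10·0.913545) = 36.0683 ≈ 36.07 kN.
ΣF_x = 0: A_x − T·cos66° = 0 → A_x = 36.0683 × 0.406737 = 14.67 kN.
ΣF_y = 0: A_y + T·sin66° − 20 − 45 = 0 → A_y = 65 − 36.0683 × 0.913545 = 32.05 kN.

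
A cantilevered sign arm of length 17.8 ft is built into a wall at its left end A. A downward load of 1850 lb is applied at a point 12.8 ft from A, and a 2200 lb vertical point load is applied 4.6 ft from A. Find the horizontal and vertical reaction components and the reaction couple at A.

A_x = 0, A_y = 4050 lb, M_A = 33800 lb·ft

ΣF_x = 0: A_x = 0.
ΣF_y = 0: A_y − 1850 − 2200 = 0 → A_y = 4050 lb.
ΣM about A: M_A − 1850·12.8 − 2200·4.6 = 0 → M_A = 33800 lb·ft.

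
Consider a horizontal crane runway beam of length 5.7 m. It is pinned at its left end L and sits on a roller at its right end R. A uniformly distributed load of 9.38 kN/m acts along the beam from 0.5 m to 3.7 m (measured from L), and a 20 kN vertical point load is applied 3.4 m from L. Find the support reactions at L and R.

Resultant of the distributed load: 9.38 × 3.2 = 30.016 kN at 2.1 m from L.
Moments about L: R_y·5.7 − (9.38·3.2)·2.1 − 20·3.4 = 0 → R_y = 131.0336/5.7 = 22.9884 ≈ 22.99 kN.
ΣF_y = 0: L_y + 22.9884 − 9.38·3.2 − 20 = 0 → L_y = 27.03 kN.
ΣF_x = 0: no horizontal applied forces, so L_x = 0.

L_x = 0, L_y = 27.03 kN, R_y = 22.99 kN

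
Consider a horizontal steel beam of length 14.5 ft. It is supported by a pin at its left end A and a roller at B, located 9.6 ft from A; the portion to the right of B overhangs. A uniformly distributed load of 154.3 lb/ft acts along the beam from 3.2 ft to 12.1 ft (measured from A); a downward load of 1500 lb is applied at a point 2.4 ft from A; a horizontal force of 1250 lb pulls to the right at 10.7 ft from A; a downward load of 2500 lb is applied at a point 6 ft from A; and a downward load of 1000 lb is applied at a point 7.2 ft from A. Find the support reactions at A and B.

A_x = -1250 lb, A_y = 2591 lb, B_y = 3782 lb

Resultant of the distributed load: 154.3 × 8.9 = 1373.27 lb at 7.65 ft from A.
ΣM about A: B_y·9.6 − (154.3·8.9)·7.65 − 1500·2.4 − 2500·6 − 1000·7.2 = 0 → B_y = 36305.5155/9.6 = 3781.82 ≈ 3782 lb.
ΣF_y = 0: A_y + 3781.82 − 154.3·8.9 − 1500 − 2500 − 1000 = 0 → A_y = 2591 lb.
ΣF_x = 0: A_x + 1250 = 0 → A_x = -1250 lb.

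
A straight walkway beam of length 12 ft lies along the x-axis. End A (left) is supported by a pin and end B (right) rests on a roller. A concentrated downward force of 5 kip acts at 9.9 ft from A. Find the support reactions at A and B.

Taking moments about A: B_y·12 − 5·9.9 = 0 → B_y = 49.5/12 = 4.125 kip.
ΣF_y = 0: A_y + 4.125 − 5 = 0 → A_y = 0.8750 kip.
ΣF_x = 0: no horizontal applied forces, so A_x = 0.

A_x = 0, A_y = 0.8750 kip, B_y = 4.125 kip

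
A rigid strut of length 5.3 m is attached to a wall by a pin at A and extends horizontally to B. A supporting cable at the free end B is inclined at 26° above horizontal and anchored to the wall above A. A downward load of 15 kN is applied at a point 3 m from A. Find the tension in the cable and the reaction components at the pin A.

ΣM about A: T·sin26°·5.3 − 15·3 = 0 → T = 45/(5.3·0.438371) = 19.3684 ≈ 19.37 kN.
ΣF_x = 0: A_x − T·cos26° = 0 → A_x = 19.3684 × 0.898794 = 17.41 kN.
ΣF_y = 0: A_y + T·sin26° − 15 = 0 → A_y = 15 − 19.3684 × 0.438371 = 6.509 kN.

T = 19.37 kN, A_x = 17.41 kN, A_y = 6.509 kN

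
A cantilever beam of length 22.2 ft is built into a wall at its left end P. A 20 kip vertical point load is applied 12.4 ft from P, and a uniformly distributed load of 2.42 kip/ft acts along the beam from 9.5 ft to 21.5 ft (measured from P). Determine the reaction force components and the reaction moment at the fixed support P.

Resultant of the distributed load: 2.42 × 12 = 29.04 kip at 15.5 ft from P.
ΣF_x = 0: P_x = 0.
ΣF_y = 0: P_y − 20 − 2.42·12 = 0 → P_y = 49.04 kip.
ΣM about P: M_P − 20·12.4 − (2.42·12)·15.5 = 0 → M_P = 698.1 kip·ft.

P_x = 0, P_y = 49.04 kip, M_P = 698.1 kip·ft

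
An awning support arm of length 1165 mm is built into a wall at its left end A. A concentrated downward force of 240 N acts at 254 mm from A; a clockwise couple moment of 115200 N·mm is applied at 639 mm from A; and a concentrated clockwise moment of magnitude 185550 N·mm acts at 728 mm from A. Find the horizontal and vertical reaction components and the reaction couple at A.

A_x = 0, A_y = 240.0 N, M_A = 361700 N·mm

ΣF_x = 0: A_x = 0.
ΣF_y = 0: A_y − 240 = 0 → A_y = 240.0 N.
ΣM about A: M_A − 240·254 − 115200 − 185550 = 0 → M_A = 361700 N·mm.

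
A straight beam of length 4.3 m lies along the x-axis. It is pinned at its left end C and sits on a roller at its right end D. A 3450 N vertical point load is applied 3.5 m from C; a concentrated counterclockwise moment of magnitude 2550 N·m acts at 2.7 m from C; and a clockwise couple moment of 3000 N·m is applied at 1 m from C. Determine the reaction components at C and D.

Taking moments about C: D_y·4.3 − 3450·3.5 + 2550 − 3000 = 0 → D_y = 12525/4.3 = 2912.79 ≈ 2913 N.
ΣF_y = 0: C_y + 2912.79 − 3450 = 0 → C_y = 537.2 N.
ΣF_x = 0: no horizontal applied forces, so C_x = 0.

C_x = 0, C_y = 537.2 N, D_y = 2913 N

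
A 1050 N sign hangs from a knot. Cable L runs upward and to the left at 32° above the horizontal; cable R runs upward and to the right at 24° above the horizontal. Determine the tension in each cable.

T_L = 1157 N, T_R = 1074 N

ΣF_x = 0: −T_L·cos32° + T_R·cos24° = 0 → T_R = 0.928304·T_L.
ΣF_y = 0: T_L·sin32° + T_R·sin24° = 1050.
Substitute: T_L·(0.529919 + 0.928304·0.406737) = 1050 → T_L = 1157.03 ≈ 1157 N.
Then T_R = 0.928304 × 1157.03 = 1074 N.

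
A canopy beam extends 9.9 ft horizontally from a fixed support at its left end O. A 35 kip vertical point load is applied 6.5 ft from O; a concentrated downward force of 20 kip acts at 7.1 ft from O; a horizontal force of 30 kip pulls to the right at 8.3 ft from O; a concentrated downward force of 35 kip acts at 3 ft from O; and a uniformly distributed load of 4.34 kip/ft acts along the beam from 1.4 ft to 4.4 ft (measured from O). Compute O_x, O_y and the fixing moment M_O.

Resultant of the distributed load: 4.34 × 3 = 13.02 kip at 2.9 ft from O.
ΣF_x = 0: O_x + 30 = 0 → O_x = -30.00 kip.
ΣF_y = 0: O_y − 35 − 20 − 35 − 4.34·3 = 0 → O_y = 103.0 kip.
ΣM about O: M_O − 35·6.5 − 20·7.1 − 35·3 − (4.34·3)·2.9 = 0 → M_O = 512.3 kip·ft.

O_x = -30.00 kip, O_y = 103.0 kip, M_O = 512.3 kip·ft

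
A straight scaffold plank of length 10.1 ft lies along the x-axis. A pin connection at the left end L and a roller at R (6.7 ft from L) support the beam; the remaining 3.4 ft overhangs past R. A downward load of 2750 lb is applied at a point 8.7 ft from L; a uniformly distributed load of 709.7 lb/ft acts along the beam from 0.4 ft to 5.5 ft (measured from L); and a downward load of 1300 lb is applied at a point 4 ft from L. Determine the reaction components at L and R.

L_x = 0, L_y = 1729 lb, R_y = 5941 lb

Resultant of the distributed load: 709.7 × 5.1 = 3619.47 lb at 2.95 ft from L.
Taking moments about L: R_y·6.7 − 2750·8.7 − (709.7·5.1)·2.95 − 1300·4 = 0 → R_y = 39802.4365/6.7 = 5940.66 ≈ 5941 lb.
ΣF_y = 0: L_y + 5940.66 − 2750 − 709.7·5.1 − 1300 = 0 → L_y = 1729 lb.
ΣF_x = 0: no horizontal applied forces, so L_x = 0.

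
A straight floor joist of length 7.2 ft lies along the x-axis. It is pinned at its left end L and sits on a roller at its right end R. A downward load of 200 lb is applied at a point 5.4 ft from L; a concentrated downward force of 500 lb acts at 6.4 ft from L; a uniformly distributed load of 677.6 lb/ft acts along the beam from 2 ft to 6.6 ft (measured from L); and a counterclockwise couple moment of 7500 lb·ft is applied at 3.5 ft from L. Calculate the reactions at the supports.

Resultant of the distributed load: 677.6 × 4.6 = 3116.96 lb at 4.3 ft from L.
ΣM about L: R_y·7.2 − 200·5.4 − 500·6.4 − (677.6·4.6)·4.3 + 7500 = 0 → R_y = 10182.928/7.2 = 1414.3 ≈ 1414 lb.
ΣF_y = 0: L_y + 1414.3 − 200 − 500 − 677.6·4.6 = 0 → L_y = 2403 lb.
ΣF_x = 0: no horizontal applied forces, so L_x = 0.

L_x = 0, L_y = 2403 lb, R_y = 1414 lb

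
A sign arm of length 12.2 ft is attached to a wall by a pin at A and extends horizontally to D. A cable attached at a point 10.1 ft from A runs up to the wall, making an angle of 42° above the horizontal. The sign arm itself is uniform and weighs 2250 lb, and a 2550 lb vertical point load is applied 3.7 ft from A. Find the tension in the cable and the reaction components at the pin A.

T = 3427 lb, A_x = 2547 lb, A_y = 2507 lb

ΣM about A: T·sin42°·10.1 − 2250·6.1 − 2550·3.7 = 0 → T = 23160/(10.1·0.669131) = 3426.94 ≈ 3427 lb.
ΣF_x = 0: A_x − T·cos42° = 0 → A_x = 3426.94 × 0.743145 = 2547 lb.
ΣF_y = 0: A_y + T·sin42° − 2250 − 2550 = 0 → A_y = 4800 − 3426.94 × 0.669131 = 2507 lb.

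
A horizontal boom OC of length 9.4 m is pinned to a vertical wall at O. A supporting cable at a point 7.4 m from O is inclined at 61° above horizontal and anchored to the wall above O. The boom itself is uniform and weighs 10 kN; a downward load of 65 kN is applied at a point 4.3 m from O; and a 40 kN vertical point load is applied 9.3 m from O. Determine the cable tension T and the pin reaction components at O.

ΣM about O: T·sin61°·7.4 − 10·4.7 − 65·4.3 − 40·9.3 = 0 → T = 698.5/(7.4·0.87462) = 107.923 ≈ 107.9 kN.
ΣF_x = 0: O_x − T·cos61° = 0 → O_x = 107.923 × 0.48481 = 52.32 kN.
ΣF_y = 0: O_y + T·sin61° − 10 − 65 − 40 = 0 → O_y = 115 − 107.923 × 0.87462 = 20.61 kN.

T = 107.9 kN, O_x = 52.32 kN, O_y = 20.61 kN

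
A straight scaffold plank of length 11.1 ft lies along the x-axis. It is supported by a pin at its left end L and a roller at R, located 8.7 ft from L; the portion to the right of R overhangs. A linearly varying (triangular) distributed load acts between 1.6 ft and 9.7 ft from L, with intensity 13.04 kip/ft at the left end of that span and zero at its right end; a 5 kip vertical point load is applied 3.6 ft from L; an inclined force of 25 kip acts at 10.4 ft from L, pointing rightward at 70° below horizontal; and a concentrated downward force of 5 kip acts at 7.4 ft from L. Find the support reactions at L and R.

Resultant of the triangular load: ½ × 13.04 × 8.1 = 52.812 kip, acting at 4.3 ft from L (one-third of the span from the peak).
Taking moments about L: R_y·8.7 − (½·13.04·8.1)·4.3 − 5·3.6 − 25·sin70°·10.4 − 5·7.4 = 0 → R_y = 526.412/8.7 = 60.5071 ≈ 60.51 kip.
ΣF_y = 0: L_y + 60.5071 − ½·13.04·8.1 − 5 − 25·sin70° − 5 = 0 → L_y = 25.80 kip.
ΣF_x = 0: L_x + 25·cos70° = 0 → L_x = -8.551 kip.

L_x = -8.551 kip, L_y = 25.80 kip, R_y = 60.51 kip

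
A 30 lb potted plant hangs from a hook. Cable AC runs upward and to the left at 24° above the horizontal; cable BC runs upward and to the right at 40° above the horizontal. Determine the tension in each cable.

ΣF_x = 0: −T_AC·cos24° + T_BC·cos40° = 0 → T_BC = 1.19255·T_AC.
ΣF_y = 0: T_AC·sin24° + T_BC·sin40° = 30.
Substitute: T_AC·(0.406737 + 1.19255·0.642788) = 30 → T_AC = 25.569 ≈ 25.57 lb.
Then T_BC = 1.19255 × 25.569 = 30.49 lb.

T_AC = 25.57 lb, T_BC = 30.49 lb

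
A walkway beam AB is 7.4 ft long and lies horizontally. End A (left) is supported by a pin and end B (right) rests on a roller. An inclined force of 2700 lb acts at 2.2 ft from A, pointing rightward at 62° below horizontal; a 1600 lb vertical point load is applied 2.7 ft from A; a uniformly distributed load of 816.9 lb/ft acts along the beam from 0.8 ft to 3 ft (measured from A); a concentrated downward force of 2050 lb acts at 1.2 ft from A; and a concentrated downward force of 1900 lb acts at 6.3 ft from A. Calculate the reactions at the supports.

Resultant of the distributed load: 816.9 × 2.2 = 1797.18 lb at 1.9 ft from A.
ΣM about A: B_y·7.4 − 2700·sin62°·2.2 − 1600·2.7 − (816.9·2.2)·1.9 − 2050·1.2 − 1900·6.3 = 0 → B_y = 27409.4/7.4 = 3703.97 ≈ 3704 lb.
ΣF_y = 0: A_y + 3703.97 − 2700·sin62° − 1600 − 816.9·2.2 − 2050 − 1900 = 0 → A_y = 6027 lb.
ΣF_x = 0: A_x + 2700·cos62° = 0 → A_x = -1268 lb.

A_x = -1268 lb, A_y = 6027 lb, B_y = 3704 lb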